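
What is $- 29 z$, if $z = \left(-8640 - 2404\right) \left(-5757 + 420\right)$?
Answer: $-1709313012$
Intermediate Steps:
$z = 58941828$ ($z = \left(-11044\right) \left(-5337\right) = 58941828$)
$- 29 z = \left(-29\right) 58941828 = -1709313012$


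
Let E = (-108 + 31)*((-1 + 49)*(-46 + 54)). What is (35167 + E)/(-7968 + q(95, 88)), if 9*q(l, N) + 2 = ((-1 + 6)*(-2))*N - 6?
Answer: -1527/2200 ≈ -0.69409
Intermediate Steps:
q(l, N) = -8/9 - 10*N/9 (q(l, N) = -2/9 + (((-1 + 6)*(-2))*N - 6)/9 = -2/9 + ((5*(-2))*N - 6)/9 = -2/9 + (-10*N - 6)/9 = -2/9 + (-6 - 10*N)/9 = -2/9 + (-⅔ - 10*N/9) = -8/9 - 10*N/9)
E = -29568 (E = -3696*8 = -77*384 = -29568)
(35167 + E)/(-7968 + q(95, 88)) = (35167 - 29568)/(-7968 + (-8/9 - 10/9*88)) = 5599/(-7968 + (-8/9 - 880/9)) = 5599/(-7968 - 296/3) = 5599/(-24200/3) = 5599*(-3/24200) = -1527/2200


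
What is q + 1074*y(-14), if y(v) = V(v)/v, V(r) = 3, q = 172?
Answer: -407/7 ≈ -58.143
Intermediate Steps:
y(v) = 3/v
q + 1074*y(-14) = 172 + 1074*(3/(-14)) = 172 + 1074*(3*(-1/14)) = 172 + 1074*(-3/14) = 172 - 1611/7 = -407/7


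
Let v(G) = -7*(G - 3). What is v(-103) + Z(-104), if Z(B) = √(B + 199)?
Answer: 742 + √95 ≈ 751.75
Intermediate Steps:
Z(B) = √(199 + B)
v(G) = 21 - 7*G (v(G) = -7*(-3 + G) = 21 - 7*G)
v(-103) + Z(-104) = (21 - 7*(-103)) + √(199 - 104) = (21 + 721) + √95 = 742 + √95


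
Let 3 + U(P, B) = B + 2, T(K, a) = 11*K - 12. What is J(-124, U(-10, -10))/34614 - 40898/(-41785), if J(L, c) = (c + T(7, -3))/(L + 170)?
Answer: 1205960213/1232072510 ≈ 0.97881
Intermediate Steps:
T(K, a) = -12 + 11*K
U(P, B) = -1 + B (U(P, B) = -3 + (B + 2) = -3 + (2 + B) = -1 + B)
J(L, c) = (65 + c)/(170 + L) (J(L, c) = (c + (-12 + 11*7))/(L + 170) = (c + (-12 + 77))/(170 + L) = (c + 65)/(170 + L) = (65 + c)/(170 + L))
J(-124, U(-10, -10))/34614 - 40898/(-41785) = ((65 + (-1 - 10))/(170 - 124))/34614 - 40898/(-41785) = ((65 - 11)/46)*(1/34614) - 40898*(-1/41785) = ((1/46)*54)*(1/34614) + 40898/41785 = (27/23)*(1/34614) + 40898/41785 = 1/29486 + 40898/41785 = 1205960213/1232072510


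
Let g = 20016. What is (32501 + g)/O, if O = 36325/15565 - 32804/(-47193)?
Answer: 7715367473253/444975997 ≈ 17339.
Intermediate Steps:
O = 444975997/146911809 (O = 36325*(1/15565) - 32804*(-1/47193) = 7265/3113 + 32804/47193 = 444975997/146911809 ≈ 3.0289)
(32501 + g)/O = (32501 + 20016)/(444975997/146911809) = 52517*(146911809/444975997) = 7715367473253/444975997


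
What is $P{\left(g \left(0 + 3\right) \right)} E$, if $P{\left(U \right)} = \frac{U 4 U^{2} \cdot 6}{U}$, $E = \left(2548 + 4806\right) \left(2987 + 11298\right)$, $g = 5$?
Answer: $567280206000$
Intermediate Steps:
$E = 105051890$ ($E = 7354 \cdot 14285 = 105051890$)
$P{\left(U \right)} = 24 U^{2}$ ($P{\left(U \right)} = \frac{4 U^{3} \cdot 6}{U} = \frac{24 U^{3}}{U} = 24 U^{2}$)
$P{\left(g \left(0 + 3\right) \right)} E = 24 \left(5 \left(0 + 3\right)\right)^{2} \cdot 105051890 = 24 \left(5 \cdot 3\right)^{2} \cdot 105051890 = 24 \cdot 15^{2} \cdot 105051890 = 24 \cdot 225 \cdot 105051890 = 5400 \cdot 105051890 = 567280206000$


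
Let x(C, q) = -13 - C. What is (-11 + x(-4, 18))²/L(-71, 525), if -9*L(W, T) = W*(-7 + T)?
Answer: 1800/18389 ≈ 0.097885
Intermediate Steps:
L(W, T) = -W*(-7 + T)/9
(-11 + x(-4, 18))²/L(-71, 525) = (-11 + (-13 - 1*(-4)))²/(((⅑)*(-71)*(7 - 1*525))) = (-11 + (-13 + 4))²/(((⅑)*(-71)*(7 - 525))) = (-11 - 9)²/(((⅑)*(-71)*(-518))) = (-20)²/(36778/9) = 400*(9/36778) = 1800/18389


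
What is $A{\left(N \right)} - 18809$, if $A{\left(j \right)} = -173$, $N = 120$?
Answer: $-18982$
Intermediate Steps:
$A{\left(N \right)} - 18809 = -173 - 18809 = -18982$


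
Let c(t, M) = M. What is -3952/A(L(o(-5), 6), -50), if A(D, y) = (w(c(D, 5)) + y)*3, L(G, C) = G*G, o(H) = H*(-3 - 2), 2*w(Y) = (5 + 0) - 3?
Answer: 3952/147 ≈ 26.884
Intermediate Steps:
w(Y) = 1 (w(Y) = ((5 + 0) - 3)/2 = (5 - 3)/2 = (½)*2 = 1)
o(H) = -5*H (o(H) = H*(-5) = -5*H)
L(G, C) = G²
A(D, y) = 3 + 3*y (A(D, y) = (1 + y)*3 = 3 + 3*y)
-3952/A(L(o(-5), 6), -50) = -3952/(3 + 3*(-50)) = -3952/(3 - 150) = -3952/(-147) = -3952*(-1/147) = 3952/147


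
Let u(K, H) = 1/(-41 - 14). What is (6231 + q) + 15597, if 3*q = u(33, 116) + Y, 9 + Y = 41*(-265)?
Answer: 1001183/55 ≈ 18203.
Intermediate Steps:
Y = -10874 (Y = -9 + 41*(-265) = -9 - 10865 = -10874)
u(K, H) = -1/55 (u(K, H) = 1/(-55) = -1/55)
q = -199357/55 (q = (-1/55 - 10874)/3 = (⅓)*(-598071/55) = -199357/55 ≈ -3624.7)
(6231 + q) + 15597 = (6231 - 199357/55) + 15597 = 143348/55 + 15597 = 1001183/55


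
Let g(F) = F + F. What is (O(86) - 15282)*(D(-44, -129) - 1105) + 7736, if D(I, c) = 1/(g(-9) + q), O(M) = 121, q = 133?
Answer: 1927458554/115 ≈ 1.6761e+7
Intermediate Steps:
g(F) = 2*F
D(I, c) = 1/115 (D(I, c) = 1/(2*(-9) + 133) = 1/(-18 + 133) = 1/115)
(O(86) - 15282)*(D(-44, -129) - 1105) + 7736 = (121 - 15282)*(1/115 - 1105) + 7736 = -15161*(-127074/115) + 7736 = 1926568914/115 + 7736 = 1927458554/115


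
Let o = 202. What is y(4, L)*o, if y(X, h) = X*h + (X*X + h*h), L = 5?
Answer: 12322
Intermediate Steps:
y(X, h) = X² + h² + X*h (y(X, h) = X*h + (X² + h²) = X² + h² + X*h)
y(4, L)*o = (4² + 5² + 4*5)*202 = (16 + 25 + 20)*202 = 61*202 = 12322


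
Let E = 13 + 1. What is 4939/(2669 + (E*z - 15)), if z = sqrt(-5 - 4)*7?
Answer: 6554053/3565076 - 726033*I/3565076 ≈ 1.8384 - 0.20365*I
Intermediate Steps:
E = 14
z = 21*I (z = sqrt(-9)*7 = (3*I)*7 = 21*I ≈ 21.0*I)
4939/(2669 + (E*z - 15)) = 4939/(2669 + (14*(21*I) - 15)) = 4939/(2669 + (294*I - 15)) = 4939/(2669 + (-15 + 294*I)) = 4939/(2654 + 294*I) = 4939*((2654 - 294*I)/7130152) = 4939*(2654 - 294*I)/7130152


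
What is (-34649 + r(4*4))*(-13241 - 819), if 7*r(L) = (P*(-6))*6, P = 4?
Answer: 3412179220/7 ≈ 4.8745e+8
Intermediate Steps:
r(L) = -144/7 (r(L) = ((4*(-6))*6)/7 = (-24*6)/7 = (⅐)*(-144) = -144/7)
(-34649 + r(4*4))*(-13241 - 819) = (-34649 - 144/7)*(-13241 - 819) = -242687/7*(-14060) = 3412179220/7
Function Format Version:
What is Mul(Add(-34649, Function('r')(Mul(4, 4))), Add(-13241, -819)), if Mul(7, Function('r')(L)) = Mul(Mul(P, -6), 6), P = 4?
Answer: Rational(3412179220, 7) ≈ 4.8745e+8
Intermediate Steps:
Function('r')(L) = Rational(-144, 7) (Function('r')(L) = Mul(Rational(1, 7), Mul(Mul(4, -6), 6)) = Mul(Rational(1, 7), Mul(-24, 6)) = Mul(Rational(1, 7), -144) = Rational(-144, 7))
Mul(Add(-34649, Function('r')(Mul(4, 4))), Add(-13241, -819)) = Mul(Add(-34649, Rational(-144, 7)), Add(-13241, -819)) = Mul(Rational(-242687, 7), -14060) = Rational(3412179220, 7)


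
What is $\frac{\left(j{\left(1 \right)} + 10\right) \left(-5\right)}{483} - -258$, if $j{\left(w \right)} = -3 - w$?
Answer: $\frac{41528}{161} \approx 257.94$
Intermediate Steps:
$\frac{\left(j{\left(1 \right)} + 10\right) \left(-5\right)}{483} - -258 = \frac{\left(\left(-3 - 1\right) + 10\right) \left(-5\right)}{483} - -258 = \left(\left(-3 - 1\right) + 10\right) \left(-5\right) \frac{1}{483} + 258 = \left(-4 + 10\right) \left(-5\right) \frac{1}{483} + 258 = 6 \left(-5\right) \frac{1}{483} + 258 = \left(-30\right) \frac{1}{483} + 258 = - \frac{10}{161} + 258 = \frac{41528}{161}$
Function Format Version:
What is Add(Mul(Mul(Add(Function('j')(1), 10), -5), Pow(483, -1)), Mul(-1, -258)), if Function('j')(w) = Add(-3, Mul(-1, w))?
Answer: Rational(41528, 161) ≈ 257.94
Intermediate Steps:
Add(Mul(Mul(Add(Function('j')(1), 10), -5), Pow(483, -1)), Mul(-1, -258)) = Add(Mul(Mul(Add(Add(-3, Mul(-1, 1)), 10), -5), Pow(483, -1)), Mul(-1, -258)) = Add(Mul(Mul(Add(Add(-3, -1), 10), -5), Rational(1, 483)), 258) = Add(Mul(Mul(Add(-4, 10), -5), Rational(1, 483)), 258) = Add(Mul(Mul(6, -5), Rational(1, 483)), 258) = Add(Mul(-30, Rational(1, 483)), 258) = Add(Rational(-10, 161), 258) = Rational(41528, 161)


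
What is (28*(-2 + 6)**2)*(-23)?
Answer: -10304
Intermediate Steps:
(28*(-2 + 6)**2)*(-23) = (28*4**2)*(-23) = (28*16)*(-23) = 448*(-23) = -10304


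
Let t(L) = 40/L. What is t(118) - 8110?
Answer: -478470/59 ≈ -8109.7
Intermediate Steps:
t(118) - 8110 = 40/118 - 8110 = 40*(1/118) - 8110 = 20/59 - 8110 = -478470/59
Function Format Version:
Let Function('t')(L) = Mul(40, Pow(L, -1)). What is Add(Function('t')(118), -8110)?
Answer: Rational(-478470, 59) ≈ -8109.7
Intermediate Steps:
Add(Function('t')(118), -8110) = Add(Mul(40, Pow(118, -1)), -8110) = Add(Mul(40, Rational(1, 118)), -8110) = Add(Rational(20, 59), -8110) = Rational(-478470, 59)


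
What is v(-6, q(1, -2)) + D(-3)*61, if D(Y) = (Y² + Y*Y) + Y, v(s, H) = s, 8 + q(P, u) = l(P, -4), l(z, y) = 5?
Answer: 909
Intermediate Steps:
q(P, u) = -3 (q(P, u) = -8 + 5 = -3)
D(Y) = Y + 2*Y² (D(Y) = (Y² + Y²) + Y = 2*Y² + Y = Y + 2*Y²)
v(-6, q(1, -2)) + D(-3)*61 = -6 - 3*(1 + 2*(-3))*61 = -6 - 3*(1 - 6)*61 = -6 - 3*(-5)*61 = -6 + 15*61 = -6 + 915 = 909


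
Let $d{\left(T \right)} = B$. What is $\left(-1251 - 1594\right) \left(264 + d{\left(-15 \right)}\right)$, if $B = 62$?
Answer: $-927470$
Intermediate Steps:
$d{\left(T \right)} = 62$
$\left(-1251 - 1594\right) \left(264 + d{\left(-15 \right)}\right) = \left(-1251 - 1594\right) \left(264 + 62\right) = \left(-2845\right) 326 = -927470$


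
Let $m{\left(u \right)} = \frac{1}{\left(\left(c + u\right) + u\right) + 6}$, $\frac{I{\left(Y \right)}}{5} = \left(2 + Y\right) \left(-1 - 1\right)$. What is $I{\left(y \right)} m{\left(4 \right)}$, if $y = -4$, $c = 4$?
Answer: $\frac{10}{9} \approx 1.1111$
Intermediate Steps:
$I{\left(Y \right)} = -20 - 10 Y$ ($I{\left(Y \right)} = 5 \left(2 + Y\right) \left(-1 - 1\right) = 5 \left(2 + Y\right) \left(-2\right) = 5 \left(-4 - 2 Y\right) = -20 - 10 Y$)
$m{\left(u \right)} = \frac{1}{10 + 2 u}$ ($m{\left(u \right)} = \frac{1}{\left(\left(4 + u\right) + u\right) + 6} = \frac{1}{\left(4 + 2 u\right) + 6} = \frac{1}{10 + 2 u}$)
$I{\left(y \right)} m{\left(4 \right)} = \left(-20 - -40\right) \frac{1}{2 \left(5 + 4\right)} = \left(-20 + 40\right) \frac{1}{2 \cdot 9} = 20 \cdot \frac{1}{2} \cdot \frac{1}{9} = 20 \cdot \frac{1}{18} = \frac{10}{9}$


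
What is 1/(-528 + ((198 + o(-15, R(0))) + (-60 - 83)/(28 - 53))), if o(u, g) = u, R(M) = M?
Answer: -25/8482 ≈ -0.0029474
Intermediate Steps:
1/(-528 + ((198 + o(-15, R(0))) + (-60 - 83)/(28 - 53))) = 1/(-528 + ((198 - 15) + (-60 - 83)/(28 - 53))) = 1/(-528 + (183 - 143/(-25))) = 1/(-528 + (183 - 143*(-1/25))) = 1/(-528 + (183 + 143/25)) = 1/(-528 + 4718/25) = 1/(-8482/25) = -25/8482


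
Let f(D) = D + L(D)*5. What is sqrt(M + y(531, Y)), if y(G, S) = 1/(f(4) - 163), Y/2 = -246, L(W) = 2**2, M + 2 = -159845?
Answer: I*sqrt(3088404026)/139 ≈ 399.81*I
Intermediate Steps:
M = -159847 (M = -2 - 159845 = -159847)
L(W) = 4
f(D) = 20 + D (f(D) = D + 4*5 = D + 20 = 20 + D)
Y = -492 (Y = 2*(-246) = -492)
y(G, S) = -1/139 (y(G, S) = 1/((20 + 4) - 163) = 1/(24 - 163) = 1/(-139) = -1/139)
sqrt(M + y(531, Y)) = sqrt(-159847 - 1/139) = sqrt(-22218734/139) = I*sqrt(3088404026)/139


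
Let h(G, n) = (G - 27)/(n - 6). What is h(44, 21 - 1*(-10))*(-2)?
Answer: -34/25 ≈ -1.3600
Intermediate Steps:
h(G, n) = (-27 + G)/(-6 + n)
h(44, 21 - 1*(-10))*(-2) = ((-27 + 44)/(-6 + (21 - 1*(-10))))*(-2) = (17/(-6 + (21 + 10)))*(-2) = (17/(-6 + 31))*(-2) = (17/25)*(-2) = -34/25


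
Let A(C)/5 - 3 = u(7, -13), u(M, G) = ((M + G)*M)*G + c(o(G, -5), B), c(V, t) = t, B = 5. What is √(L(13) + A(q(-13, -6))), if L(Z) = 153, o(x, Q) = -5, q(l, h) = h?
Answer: √2923 ≈ 54.065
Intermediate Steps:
u(M, G) = 5 + G*M*(G + M) (u(M, G) = ((M + G)*M)*G + 5 = ((G + M)*M)*G + 5 = (M*(G + M))*G + 5 = G*M*(G + M) + 5 = 5 + G*M*(G + M))
A(C) = 2770 (A(C) = 15 + 5*(5 - 13*7² + 7*(-13)²) = 15 + 5*(5 - 13*49 + 7*169) = 15 + 5*(5 - 637 + 1183) = 15 + 5*551 = 15 + 2755 = 2770)
√(L(13) + A(q(-13, -6))) = √(153 + 2770) = √2923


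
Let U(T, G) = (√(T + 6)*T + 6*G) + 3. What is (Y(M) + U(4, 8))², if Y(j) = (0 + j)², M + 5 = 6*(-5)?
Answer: 1628336 + 10208*√10 ≈ 1.6606e+6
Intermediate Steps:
U(T, G) = 3 + 6*G + T*√(6 + T) (U(T, G) = (√(6 + T)*T + 6*G) + 3 = (T*√(6 + T) + 6*G) + 3 = (6*G + T*√(6 + T)) + 3 = 3 + 6*G + T*√(6 + T))
M = -35 (M = -5 + 6*(-5) = -5 - 30 = -35)
Y(j) = j²
(Y(M) + U(4, 8))² = ((-35)² + (3 + 6*8 + 4*√(6 + 4)))² = (1225 + (3 + 48 + 4*√10))² = (1225 + (51 + 4*√10))² = (1276 + 4*√10)²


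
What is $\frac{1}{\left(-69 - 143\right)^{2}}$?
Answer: $\frac{1}{44944} \approx 2.225 \cdot 10^{-5}$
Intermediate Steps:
$\frac{1}{\left(-69 - 143\right)^{2}} = \frac{1}{\left(-212\right)^{2}} = \frac{1}{44944}$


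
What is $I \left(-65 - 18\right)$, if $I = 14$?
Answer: $-1162$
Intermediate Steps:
$I \left(-65 - 18\right) = 14 \left(-65 - 18\right) = 14 \left(-83\right) = -1162$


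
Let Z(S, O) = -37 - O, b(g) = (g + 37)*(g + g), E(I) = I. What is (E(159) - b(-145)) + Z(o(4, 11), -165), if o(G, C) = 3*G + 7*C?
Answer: -31033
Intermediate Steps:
b(g) = 2*g*(37 + g) (b(g) = (37 + g)*(2*g) = 2*g*(37 + g))
(E(159) - b(-145)) + Z(o(4, 11), -165) = (159 - 2*(-145)*(37 - 145)) + (-37 - 1*(-165)) = (159 - 2*(-145)*(-108)) + (-37 + 165) = (159 - 1*31320) + 128 = (159 - 31320) + 128 = -31161 + 128 = -31033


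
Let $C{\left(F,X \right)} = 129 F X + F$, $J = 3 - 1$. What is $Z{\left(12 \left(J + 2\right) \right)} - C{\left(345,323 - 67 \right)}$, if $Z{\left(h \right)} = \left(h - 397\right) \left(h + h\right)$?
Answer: $-11427129$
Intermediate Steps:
$J = 2$
$C{\left(F,X \right)} = F + 129 F X$ ($C{\left(F,X \right)} = 129 F X + F = F + 129 F X$)
$Z{\left(h \right)} = 2 h \left(-397 + h\right)$ ($Z{\left(h \right)} = \left(-397 + h\right) 2 h = 2 h \left(-397 + h\right)$)
$Z{\left(12 \left(J + 2\right) \right)} - C{\left(345,323 - 67 \right)} = 2 \cdot 12 \left(2 + 2\right) \left(-397 + 12 \left(2 + 2\right)\right) - 345 \left(1 + 129 \left(323 - 67\right)\right) = 2 \cdot 12 \cdot 4 \left(-397 + 12 \cdot 4\right) - 345 \left(1 + 129 \left(323 - 67\right)\right) = 2 \cdot 48 \left(-397 + 48\right) - 345 \left(1 + 129 \cdot 256\right) = 2 \cdot 48 \left(-349\right) - 345 \left(1 + 33024\right) = -33504 - 345 \cdot 33025 = -33504 - 11393625 = -11427129$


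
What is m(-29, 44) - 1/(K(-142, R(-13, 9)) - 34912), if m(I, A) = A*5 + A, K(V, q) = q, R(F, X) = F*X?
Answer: 9247657/35029 ≈ 264.00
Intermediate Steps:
m(I, A) = 6*A (m(I, A) = 5*A + A = 6*A)
m(-29, 44) - 1/(K(-142, R(-13, 9)) - 34912) = 6*44 - 1/(-13*9 - 34912) = 264 - 1/(-117 - 34912) = 264 - 1/(-35029) = 264 - 1*(-1/35029) = 264 + 1/35029 = 9247657/35029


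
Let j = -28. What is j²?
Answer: 784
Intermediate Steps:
j² = (-28)² = 784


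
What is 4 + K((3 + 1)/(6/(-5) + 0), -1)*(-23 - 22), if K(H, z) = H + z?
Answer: 199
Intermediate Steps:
4 + K((3 + 1)/(6/(-5) + 0), -1)*(-23 - 22) = 4 + ((3 + 1)/(6/(-5) + 0) - 1)*(-23 - 22) = 4 + (4/(6*(-⅕) + 0) - 1)*(-45) = 4 + (4/(-6/5 + 0) - 1)*(-45) = 4 + (4/(-6/5) - 1)*(-45) = 4 + (4*(-⅚) - 1)*(-45) = 4 + (-10/3 - 1)*(-45) = 4 - 13/3*(-45) = 4 + 195 = 199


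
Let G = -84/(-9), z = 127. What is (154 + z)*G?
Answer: 7868/3 ≈ 2622.7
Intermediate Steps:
G = 28/3 (G = -84*(-⅑) = 28/3 ≈ 9.3333)
(154 + z)*G = (154 + 127)*(28/3) = 281*(28/3) = 7868/3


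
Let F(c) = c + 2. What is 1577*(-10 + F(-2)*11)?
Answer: -15770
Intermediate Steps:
F(c) = 2 + c
1577*(-10 + F(-2)*11) = 1577*(-10 + (2 - 2)*11) = 1577*(-10 + 0*11) = 1577*(-10 + 0) = 1577*(-10) = -15770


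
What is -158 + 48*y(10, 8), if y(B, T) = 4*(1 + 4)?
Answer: 802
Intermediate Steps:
y(B, T) = 20 (y(B, T) = 4*5 = 20)
-158 + 48*y(10, 8) = -158 + 48*20 = -158 + 960 = 802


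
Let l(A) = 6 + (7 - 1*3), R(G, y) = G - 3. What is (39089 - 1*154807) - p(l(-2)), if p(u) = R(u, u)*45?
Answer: -116033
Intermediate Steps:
R(G, y) = -3 + G
l(A) = 10 (l(A) = 6 + (7 - 3) = 6 + 4 = 10)
p(u) = -135 + 45*u (p(u) = (-3 + u)*45 = -135 + 45*u)
(39089 - 1*154807) - p(l(-2)) = (39089 - 1*154807) - (-135 + 45*10) = (39089 - 154807) - (-135 + 450) = -115718 - 1*315 = -115718 - 315 = -116033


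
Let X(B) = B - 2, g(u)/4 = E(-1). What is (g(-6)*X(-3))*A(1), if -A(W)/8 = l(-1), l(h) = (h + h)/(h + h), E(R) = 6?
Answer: 960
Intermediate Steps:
g(u) = 24 (g(u) = 4*6 = 24)
X(B) = -2 + B
l(h) = 1 (l(h) = (2*h)/((2*h)) = (2*h)*(1/(2*h)) = 1)
A(W) = -8 (A(W) = -8*1 = -8)
(g(-6)*X(-3))*A(1) = (24*(-2 - 3))*(-8) = (24*(-5))*(-8) = -120*(-8) = 960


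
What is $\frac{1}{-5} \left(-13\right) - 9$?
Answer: $- \frac{32}{5} \approx -6.4$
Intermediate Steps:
$\frac{1}{-5} \left(-13\right) - 9 = \left(- \frac{1}{5}\right) \left(-13\right) - 9 = \frac{13}{5} - 9 = - \frac{32}{5}$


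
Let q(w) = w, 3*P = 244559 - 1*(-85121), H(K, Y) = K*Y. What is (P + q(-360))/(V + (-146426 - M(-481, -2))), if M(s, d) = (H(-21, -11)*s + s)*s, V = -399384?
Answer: -164300/81332343 ≈ -0.0020201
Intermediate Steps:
P = 329680/3 (P = (244559 - 1*(-85121))/3 = (244559 + 85121)/3 = (⅓)*329680 = 329680/3 ≈ 1.0989e+5)
M(s, d) = 232*s² (M(s, d) = ((-21*(-11))*s + s)*s = (231*s + s)*s = (232*s)*s = 232*s²)
(P + q(-360))/(V + (-146426 - M(-481, -2))) = (329680/3 - 360)/(-399384 + (-146426 - 232*(-481)²)) = 328600/(3*(-399384 + (-146426 - 232*231361))) = 328600/(3*(-399384 + (-146426 - 1*53675752))) = 328600/(3*(-399384 + (-146426 - 53675752))) = 328600/(3*(-399384 - 53822178)) = (328600/3)/(-54221562) = (328600/3)*(-1/54221562) = -164300/81332343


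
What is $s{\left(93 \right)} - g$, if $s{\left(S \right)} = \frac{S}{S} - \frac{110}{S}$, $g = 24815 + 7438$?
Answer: $- \frac{2999546}{93} \approx -32253.0$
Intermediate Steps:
$g = 32253$
$s{\left(S \right)} = 1 - \frac{110}{S}$
$s{\left(93 \right)} - g = \frac{-110 + 93}{93} - 32253 = \frac{1}{93} \left(-17\right) - 32253 = - \frac{17}{93} - 32253 = - \frac{2999546}{93}$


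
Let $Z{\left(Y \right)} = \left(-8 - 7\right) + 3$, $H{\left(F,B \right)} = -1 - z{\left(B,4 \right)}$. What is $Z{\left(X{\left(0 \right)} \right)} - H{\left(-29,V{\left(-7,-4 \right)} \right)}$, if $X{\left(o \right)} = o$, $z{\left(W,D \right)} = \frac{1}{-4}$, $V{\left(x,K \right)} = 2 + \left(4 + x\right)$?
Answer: $- \frac{45}{4} \approx -11.25$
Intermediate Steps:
$V{\left(x,K \right)} = 6 + x$
$z{\left(W,D \right)} = - \frac{1}{4}$
$H{\left(F,B \right)} = - \frac{3}{4}$ ($H{\left(F,B \right)} = -1 - - \frac{1}{4} = -1 + \frac{1}{4} = - \frac{3}{4}$)
$Z{\left(Y \right)} = -12$ ($Z{\left(Y \right)} = -15 + 3 = -12$)
$Z{\left(X{\left(0 \right)} \right)} - H{\left(-29,V{\left(-7,-4 \right)} \right)} = -12 - - \frac{3}{4} = -12 + \frac{3}{4} = - \frac{45}{4}$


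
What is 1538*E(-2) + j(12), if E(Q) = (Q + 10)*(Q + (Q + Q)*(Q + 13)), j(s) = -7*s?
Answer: -566068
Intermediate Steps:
E(Q) = (10 + Q)*(Q + 2*Q*(13 + Q)) (E(Q) = (10 + Q)*(Q + (2*Q)*(13 + Q)) = (10 + Q)*(Q + 2*Q*(13 + Q)))
1538*E(-2) + j(12) = 1538*(-2*(270 + 2*(-2)**2 + 47*(-2))) - 7*12 = 1538*(-2*(270 + 2*4 - 94)) - 84 = 1538*(-2*(270 + 8 - 94)) - 84 = 1538*(-2*184) - 84 = 1538*(-368) - 84 = -565984 - 84 = -566068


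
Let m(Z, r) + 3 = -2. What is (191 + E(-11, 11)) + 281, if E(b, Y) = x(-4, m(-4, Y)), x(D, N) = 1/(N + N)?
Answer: 4719/10 ≈ 471.90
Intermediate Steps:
m(Z, r) = -5 (m(Z, r) = -3 - 2 = -5)
x(D, N) = 1/(2*N)
E(b, Y) = -1/10 (E(b, Y) = (1/2)/(-5) = (1/2)*(-1/5) = -1/10)
(191 + E(-11, 11)) + 281 = (191 - 1/10) + 281 = 1909/10 + 281 = 4719/10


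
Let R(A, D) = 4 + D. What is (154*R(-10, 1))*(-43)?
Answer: -33110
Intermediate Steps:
(154*R(-10, 1))*(-43) = (154*(4 + 1))*(-43) = (154*5)*(-43) = 770*(-43) = -33110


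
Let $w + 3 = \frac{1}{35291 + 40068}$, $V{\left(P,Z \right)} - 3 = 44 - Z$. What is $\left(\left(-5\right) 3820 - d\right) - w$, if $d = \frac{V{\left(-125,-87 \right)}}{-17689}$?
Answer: $- \frac{25456775047630}{1333025351} \approx -19097.0$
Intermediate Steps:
$V{\left(P,Z \right)} = 47 - Z$ ($V{\left(P,Z \right)} = 3 - \left(-44 + Z\right) = 47 - Z$)
$d = - \frac{134}{17689}$ ($d = \frac{47 - -87}{-17689} = \left(47 + 87\right) \left(- \frac{1}{17689}\right) = 134 \left(- \frac{1}{17689}\right) = - \frac{134}{17689} \approx -0.0075753$)
$w = - \frac{226076}{75359}$ ($w = -3 + \frac{1}{35291 + 40068} = -3 + \frac{1}{75359} = - \frac{226076}{75359} \approx -3.0$)
$\left(\left(-5\right) 3820 - d\right) - w = \left(\left(-5\right) 3820 - - \frac{134}{17689}\right) - - \frac{226076}{75359} = \left(-19100 + \frac{134}{17689}\right) + \frac{226076}{75359} = - \frac{337859766}{17689} + \frac{226076}{75359} = - \frac{25456775047630}{1333025351}$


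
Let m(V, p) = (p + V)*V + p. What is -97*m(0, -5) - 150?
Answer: 335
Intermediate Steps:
m(V, p) = p + V*(V + p) (m(V, p) = (V + p)*V + p = V*(V + p) + p = p + V*(V + p))
-97*m(0, -5) - 150 = -97*(-5 + 0**2 + 0*(-5)) - 150 = -97*(-5 + 0 + 0) - 150 = -97*(-5) - 150 = 485 - 150 = 335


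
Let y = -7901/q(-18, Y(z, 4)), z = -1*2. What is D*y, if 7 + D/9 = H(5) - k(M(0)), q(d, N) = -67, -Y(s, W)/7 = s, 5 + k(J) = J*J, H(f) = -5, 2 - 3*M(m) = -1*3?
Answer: -695288/67 ≈ -10377.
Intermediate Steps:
M(m) = 5/3 (M(m) = 2/3 - (-1)*3/3 = 2/3 - 1/3*(-3) = 2/3 + 1 = 5/3)
z = -2
k(J) = -5 + J**2 (k(J) = -5 + J*J = -5 + J**2)
Y(s, W) = -7*s
D = -88 (D = -63 + 9*(-5 - (-5 + (5/3)**2)) = -63 + 9*(-5 - (-5 + 25/9)) = -63 + 9*(-5 - 1*(-20/9)) = -63 + 9*(-5 + 20/9) = -63 + 9*(-25/9) = -63 - 25 = -88)
y = 7901/67 (y = -7901/(-67) = -7901*(-1/67) = 7901/67 ≈ 117.93)
D*y = -88*7901/67 = -695288/67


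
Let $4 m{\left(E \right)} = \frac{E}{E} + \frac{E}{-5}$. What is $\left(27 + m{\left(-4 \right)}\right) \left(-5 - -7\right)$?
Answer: $\frac{549}{10} \approx 54.9$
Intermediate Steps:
$m{\left(E \right)} = \frac{1}{4} - \frac{E}{20}$ ($m{\left(E \right)} = \frac{\frac{E}{E} + \frac{E}{-5}}{4} = \frac{1 + E \left(- \frac{1}{5}\right)}{4} = \frac{1 - \frac{E}{5}}{4} = \frac{1}{4} - \frac{E}{20}$)
$\left(27 + m{\left(-4 \right)}\right) \left(-5 - -7\right) = \left(27 + \left(\frac{1}{4} - - \frac{1}{5}\right)\right) \left(-5 - -7\right) = \left(27 + \left(\frac{1}{4} + \frac{1}{5}\right)\right) \left(-5 + 7\right) = \left(27 + \frac{9}{20}\right) 2 = \frac{549}{20} \cdot 2 = \frac{549}{10}$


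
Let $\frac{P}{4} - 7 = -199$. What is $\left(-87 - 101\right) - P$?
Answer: $580$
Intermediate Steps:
$P = -768$ ($P = 28 + 4 \left(-199\right) = 28 - 796 = -768$)
$\left(-87 - 101\right) - P = \left(-87 - 101\right) - -768 = \left(-87 - 101\right) + 768 = -188 + 768 = 580$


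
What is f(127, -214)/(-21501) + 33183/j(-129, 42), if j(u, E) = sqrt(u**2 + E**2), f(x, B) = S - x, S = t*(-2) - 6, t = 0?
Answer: 133/21501 + 11061*sqrt(2045)/2045 ≈ 244.60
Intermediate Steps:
S = -6 (S = 0*(-2) - 6 = 0 - 6 = -6)
f(x, B) = -6 - x
j(u, E) = sqrt(E**2 + u**2)
f(127, -214)/(-21501) + 33183/j(-129, 42) = (-6 - 1*127)/(-21501) + 33183/(sqrt(42**2 + (-129)**2)) = (-6 - 127)*(-1/21501) + 33183/(sqrt(1764 + 16641)) = -133*(-1/21501) + 33183/(sqrt(18405)) = 133/21501 + 33183/((3*sqrt(2045))) = 133/21501 + 33183*(sqrt(2045)/6135) = 133/21501 + 11061*sqrt(2045)/2045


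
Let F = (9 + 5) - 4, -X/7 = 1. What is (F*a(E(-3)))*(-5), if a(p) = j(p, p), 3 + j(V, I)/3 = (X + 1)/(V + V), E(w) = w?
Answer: 300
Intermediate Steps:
X = -7 (X = -7*1 = -7)
j(V, I) = -9 - 9/V (j(V, I) = -9 + 3*((-7 + 1)/(V + V)) = -9 + 3*(-6*1/(2*V)) = -9 + 3*(-3/V) = -9 - 9/V)
a(p) = -9 - 9/p
F = 10 (F = 14 - 4 = 10)
(F*a(E(-3)))*(-5) = (10*(-9 - 9/(-3)))*(-5) = (10*(-9 - 9*(-1/3)))*(-5) = (10*(-9 + 3))*(-5) = (10*(-6))*(-5) = -60*(-5) = 300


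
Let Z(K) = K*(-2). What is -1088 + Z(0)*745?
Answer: -1088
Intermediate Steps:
Z(K) = -2*K
-1088 + Z(0)*745 = -1088 - 2*0*745 = -1088 + 0*745 = -1088 + 0 = -1088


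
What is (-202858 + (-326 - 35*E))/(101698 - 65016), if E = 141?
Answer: -208119/36682 ≈ -5.6736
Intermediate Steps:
(-202858 + (-326 - 35*E))/(101698 - 65016) = (-202858 + (-326 - 35*141))/(101698 - 65016) = (-202858 + (-326 - 4935))/36682 = (-202858 - 5261)*(1/36682) = -208119*1/36682 = -208119/36682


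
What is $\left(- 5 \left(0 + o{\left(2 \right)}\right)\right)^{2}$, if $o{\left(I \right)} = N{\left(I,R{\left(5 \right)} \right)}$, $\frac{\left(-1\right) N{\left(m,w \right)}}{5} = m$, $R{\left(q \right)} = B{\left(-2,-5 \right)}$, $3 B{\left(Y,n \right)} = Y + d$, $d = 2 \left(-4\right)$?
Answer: $2500$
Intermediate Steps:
$d = -8$
$B{\left(Y,n \right)} = - \frac{8}{3} + \frac{Y}{3}$ ($B{\left(Y,n \right)} = \frac{Y - 8}{3} = \frac{-8 + Y}{3} = - \frac{8}{3} + \frac{Y}{3}$)
$R{\left(q \right)} = - \frac{10}{3}$ ($R{\left(q \right)} = - \frac{8}{3} + \frac{1}{3} \left(-2\right) = - \frac{8}{3} - \frac{2}{3} = - \frac{10}{3}$)
$N{\left(m,w \right)} = - 5 m$
$o{\left(I \right)} = - 5 I$
$\left(- 5 \left(0 + o{\left(2 \right)}\right)\right)^{2} = \left(- 5 \left(0 - 10\right)\right)^{2} = \left(\left(-5\right) \left(-10\right)\right)^{2} = 50^{2} = 2500$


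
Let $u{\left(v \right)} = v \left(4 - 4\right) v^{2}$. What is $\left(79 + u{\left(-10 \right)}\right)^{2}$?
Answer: $6241$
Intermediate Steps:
$u{\left(v \right)} = 0$ ($u{\left(v \right)} = v 0 v^{2} = 0 v^{2} = 0$)
$\left(79 + u{\left(-10 \right)}\right)^{2} = \left(79 + 0\right)^{2} = 79^{2} = 6241$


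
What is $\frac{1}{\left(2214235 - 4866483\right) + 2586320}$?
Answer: $- \frac{1}{65928} \approx -1.5168 \cdot 10^{-5}$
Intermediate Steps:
$\frac{1}{\left(2214235 - 4866483\right) + 2586320} = \frac{1}{-2652248 + 2586320} = \frac{1}{-65928} = - \frac{1}{65928}$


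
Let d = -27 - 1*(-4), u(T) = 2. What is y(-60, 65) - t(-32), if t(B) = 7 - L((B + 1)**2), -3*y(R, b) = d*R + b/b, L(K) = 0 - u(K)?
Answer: -1408/3 ≈ -469.33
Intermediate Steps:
d = -23 (d = -27 + 4 = -23)
L(K) = -2 (L(K) = 0 - 1*2 = 0 - 2 = -2)
y(R, b) = -1/3 + 23*R/3 (y(R, b) = -(-23*R + b/b)/3 = -(-23*R + 1)/3 = -(1 - 23*R)/3 = -1/3 + 23*R/3)
t(B) = 9 (t(B) = 7 - 1*(-2) = 7 + 2 = 9)
y(-60, 65) - t(-32) = (-1/3 + (23/3)*(-60)) - 1*9 = (-1/3 - 460) - 9 = -1381/3 - 9 = -1408/3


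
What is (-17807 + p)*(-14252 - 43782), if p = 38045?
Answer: -1174492092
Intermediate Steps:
(-17807 + p)*(-14252 - 43782) = (-17807 + 38045)*(-14252 - 43782) = 20238*(-58034) = -1174492092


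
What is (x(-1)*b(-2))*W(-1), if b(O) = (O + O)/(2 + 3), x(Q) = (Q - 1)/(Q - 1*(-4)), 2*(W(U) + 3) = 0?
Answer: -8/5 ≈ -1.6000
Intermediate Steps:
W(U) = -3 (W(U) = -3 + (½)*0 = -3 + 0 = -3)
x(Q) = (-1 + Q)/(4 + Q) (x(Q) = (-1 + Q)/(Q + 4) = (-1 + Q)/(4 + Q))
b(O) = 2*O/5 (b(O) = (2*O)/5 = (2*O)*(⅕) = 2*O/5)
(x(-1)*b(-2))*W(-1) = (((-1 - 1)/(4 - 1))*((⅖)*(-2)))*(-3) = ((-2/3)*(-⅘))*(-3) = (((⅓)*(-2))*(-⅘))*(-3) = -⅔*(-⅘)*(-3) = (8/15)*(-3) = -8/5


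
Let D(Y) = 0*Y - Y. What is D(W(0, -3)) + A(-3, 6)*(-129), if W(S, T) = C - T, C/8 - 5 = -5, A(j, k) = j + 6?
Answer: -390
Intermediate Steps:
A(j, k) = 6 + j
C = 0 (C = 40 + 8*(-5) = 40 - 40 = 0)
W(S, T) = -T (W(S, T) = 0 - T = -T)
D(Y) = -Y (D(Y) = 0 - Y = -Y)
D(W(0, -3)) + A(-3, 6)*(-129) = -(-1)*(-3) + (6 - 3)*(-129) = -1*3 + 3*(-129) = -3 - 387 = -390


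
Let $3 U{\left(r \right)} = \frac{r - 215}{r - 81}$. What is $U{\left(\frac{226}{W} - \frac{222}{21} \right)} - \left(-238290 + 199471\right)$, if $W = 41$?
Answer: $\frac{2876434600}{74097} \approx 38820.0$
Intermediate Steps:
$U{\left(r \right)} = \frac{-215 + r}{3 \left(-81 + r\right)}$ ($U{\left(r \right)} = \frac{\left(r - 215\right) \frac{1}{r - 81}}{3} = \frac{\left(-215 + r\right) \frac{1}{-81 + r}}{3} = \frac{\frac{1}{-81 + r} \left(-215 + r\right)}{3} = \frac{-215 + r}{3 \left(-81 + r\right)}$)
$U{\left(\frac{226}{W} - \frac{222}{21} \right)} - \left(-238290 + 199471\right) = \frac{-215 + \left(\frac{226}{41} - \frac{222}{21}\right)}{3 \left(-81 + \left(\frac{226}{41} - \frac{222}{21}\right)\right)} - \left(-238290 + 199471\right) = \frac{-215 + \left(226 \cdot \frac{1}{41} - \frac{74}{7}\right)}{3 \left(-81 + \left(226 \cdot \frac{1}{41} - \frac{74}{7}\right)\right)} - -38819 = \frac{-215 + \left(\frac{226}{41} - \frac{74}{7}\right)}{3 \left(-81 + \left(\frac{226}{41} - \frac{74}{7}\right)\right)} + 38819 = \frac{-215 - \frac{1452}{287}}{3 \left(-81 - \frac{1452}{287}\right)} + 38819 = \frac{1}{3} \frac{1}{- \frac{24699}{287}} \left(- \frac{63157}{287}\right) + 38819 = \frac{1}{3} \left(- \frac{287}{24699}\right) \left(- \frac{63157}{287}\right) + 38819 = \frac{63157}{74097} + 38819 = \frac{2876434600}{74097}$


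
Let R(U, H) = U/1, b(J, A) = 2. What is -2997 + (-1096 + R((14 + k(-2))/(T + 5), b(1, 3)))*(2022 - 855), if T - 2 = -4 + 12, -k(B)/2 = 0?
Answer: -6404699/5 ≈ -1.2809e+6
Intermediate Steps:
k(B) = 0 (k(B) = -2*0 = 0)
T = 10 (T = 2 + (-4 + 12) = 2 + 8 = 10)
R(U, H) = U (R(U, H) = U*1 = U)
-2997 + (-1096 + R((14 + k(-2))/(T + 5), b(1, 3)))*(2022 - 855) = -2997 + (-1096 + (14 + 0)/(10 + 5))*(2022 - 855) = -2997 + (-1096 + 14/15)*1167 = -2997 - 16426/15*1167 = -2997 - 6389714/5 = -6404699/5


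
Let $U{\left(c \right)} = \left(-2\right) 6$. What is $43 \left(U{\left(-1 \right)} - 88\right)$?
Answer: $-4300$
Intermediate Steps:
$U{\left(c \right)} = -12$
$43 \left(U{\left(-1 \right)} - 88\right) = 43 \left(-12 - 88\right) = 43 \left(-100\right) = -4300$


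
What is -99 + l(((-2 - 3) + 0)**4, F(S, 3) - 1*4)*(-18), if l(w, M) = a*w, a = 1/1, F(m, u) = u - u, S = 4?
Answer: -11349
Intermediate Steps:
F(m, u) = 0
a = 1
l(w, M) = w (l(w, M) = 1*w = w)
-99 + l(((-2 - 3) + 0)**4, F(S, 3) - 1*4)*(-18) = -99 + ((-2 - 3) + 0)**4*(-18) = -99 + (-5 + 0)**4*(-18) = -99 + (-5)**4*(-18) = -99 + 625*(-18) = -99 - 11250 = -11349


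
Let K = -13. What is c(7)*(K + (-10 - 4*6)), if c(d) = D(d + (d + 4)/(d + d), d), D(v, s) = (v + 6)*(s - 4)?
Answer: -27213/14 ≈ -1943.8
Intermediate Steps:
D(v, s) = (-4 + s)*(6 + v) (D(v, s) = (6 + v)*(-4 + s) = (-4 + s)*(6 + v))
c(d) = -24 + 2*d + d*(d + (4 + d)/(2*d)) - 2*(4 + d)/d (c(d) = -24 - 4*(d + (d + 4)/(d + d)) + 6*d + d*(d + (d + 4)/(d + d)) = -24 - 4*(d + (4 + d)/((2*d))) + 6*d + d*(d + (4 + d)/((2*d))) = -24 - 4*(d + (4 + d)*(1/(2*d))) + 6*d + d*(d + (4 + d)*(1/(2*d))) = -24 - 4*(d + (4 + d)/(2*d)) + 6*d + d*(d + (4 + d)/(2*d)) = -24 + (-4*d - 2*(4 + d)/d) + 6*d + d*(d + (4 + d)/(2*d)) = -24 + 2*d + d*(d + (4 + d)/(2*d)) - 2*(4 + d)/d)
c(7)*(K + (-10 - 4*6)) = (-24 + 7**2 - 8/7 + (5/2)*7)*(-13 + (-10 - 4*6)) = (-24 + 49 - 8*1/7 + 35/2)*(-13 + (-10 - 24)) = (-24 + 49 - 8/7 + 35/2)*(-13 - 34) = (579/14)*(-47) = -27213/14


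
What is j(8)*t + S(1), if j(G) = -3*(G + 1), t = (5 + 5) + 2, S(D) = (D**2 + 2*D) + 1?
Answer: -320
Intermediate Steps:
S(D) = 1 + D**2 + 2*D
t = 12 (t = 10 + 2 = 12)
j(G) = -3 - 3*G (j(G) = -3*(1 + G) = -3 - 3*G)
j(8)*t + S(1) = (-3 - 3*8)*12 + (1 + 1**2 + 2*1) = (-3 - 24)*12 + (1 + 1 + 2) = -27*12 + 4 = -324 + 4 = -320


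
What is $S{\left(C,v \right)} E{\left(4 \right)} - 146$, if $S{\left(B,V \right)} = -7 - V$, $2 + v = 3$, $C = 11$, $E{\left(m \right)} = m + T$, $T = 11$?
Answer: $-266$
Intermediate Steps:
$E{\left(m \right)} = 11 + m$ ($E{\left(m \right)} = m + 11 = 11 + m$)
$v = 1$ ($v = -2 + 3 = 1$)
$S{\left(C,v \right)} E{\left(4 \right)} - 146 = \left(-7 - 1\right) \left(11 + 4\right) - 146 = \left(-7 - 1\right) 15 - 146 = \left(-8\right) 15 - 146 = -120 - 146 = -266$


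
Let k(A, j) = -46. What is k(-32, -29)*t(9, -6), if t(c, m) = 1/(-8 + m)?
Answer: 23/7 ≈ 3.2857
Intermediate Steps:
k(-32, -29)*t(9, -6) = -46/(-8 - 6) = -46/(-14) = -46*(-1/14) = 23/7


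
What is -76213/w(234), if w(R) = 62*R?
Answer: -76213/14508 ≈ -5.2532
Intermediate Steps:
-76213/w(234) = -76213/(62*234) = -76213/14508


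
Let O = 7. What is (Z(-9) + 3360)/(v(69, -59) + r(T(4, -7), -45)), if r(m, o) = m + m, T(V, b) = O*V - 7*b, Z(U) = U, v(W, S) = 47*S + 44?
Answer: -3351/2575 ≈ -1.3014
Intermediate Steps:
v(W, S) = 44 + 47*S
T(V, b) = -7*b + 7*V (T(V, b) = 7*V - 7*b = -7*b + 7*V)
r(m, o) = 2*m
(Z(-9) + 3360)/(v(69, -59) + r(T(4, -7), -45)) = (-9 + 3360)/((44 + 47*(-59)) + 2*(-7*(-7) + 7*4)) = 3351/((44 - 2773) + 2*(49 + 28)) = 3351/(-2729 + 2*77) = 3351/(-2729 + 154) = 3351/(-2575) = 3351*(-1/2575) = -3351/2575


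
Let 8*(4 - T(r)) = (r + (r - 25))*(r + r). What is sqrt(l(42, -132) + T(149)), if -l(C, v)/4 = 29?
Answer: 5*I*sqrt(1645)/2 ≈ 101.4*I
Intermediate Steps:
l(C, v) = -116 (l(C, v) = -4*29 = -116)
T(r) = 4 - r*(-25 + 2*r)/4 (T(r) = 4 - (r + (r - 25))*(r + r)/8 = 4 - (r + (-25 + r))*2*r/8 = 4 - (-25 + 2*r)*2*r/8 = 4 - r*(-25 + 2*r)/4)
sqrt(l(42, -132) + T(149)) = sqrt(-116 + (4 - 1/2*149**2 + (25/4)*149)) = sqrt(-116 + (4 - 1/2*22201 + 3725/4)) = sqrt(-116 + (4 - 22201/2 + 3725/4)) = sqrt(-116 - 40661/4) = sqrt(-41125/4) = 5*I*sqrt(1645)/2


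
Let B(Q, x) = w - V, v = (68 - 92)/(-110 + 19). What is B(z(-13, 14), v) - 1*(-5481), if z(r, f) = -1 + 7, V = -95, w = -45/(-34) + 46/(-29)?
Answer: 5497677/986 ≈ 5575.7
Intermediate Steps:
w = -259/986 (w = -45*(-1/34) + 46*(-1/29) = 45/34 - 46/29 = -259/986 ≈ -0.26268)
z(r, f) = 6
v = 24/91 (v = -24/(-91) = -24*(-1/91) = 24/91 ≈ 0.26374)
B(Q, x) = 93411/986 (B(Q, x) = -259/986 - 1*(-95) = -259/986 + 95 = 93411/986)
B(z(-13, 14), v) - 1*(-5481) = 93411/986 - 1*(-5481) = 93411/986 + 5481 = 5497677/986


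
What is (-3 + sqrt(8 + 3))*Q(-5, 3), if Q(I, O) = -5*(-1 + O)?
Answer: 30 - 10*sqrt(11) ≈ -3.1662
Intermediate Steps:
Q(I, O) = 5 - 5*O
(-3 + sqrt(8 + 3))*Q(-5, 3) = (-3 + sqrt(8 + 3))*(5 - 5*3) = (-3 + sqrt(11))*(5 - 15) = (-3 + sqrt(11))*(-10) = 30 - 10*sqrt(11)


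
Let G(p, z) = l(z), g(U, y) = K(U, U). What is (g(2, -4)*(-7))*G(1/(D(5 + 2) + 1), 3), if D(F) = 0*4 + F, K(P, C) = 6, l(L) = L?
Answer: -126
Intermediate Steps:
g(U, y) = 6
D(F) = F (D(F) = 0 + F = F)
G(p, z) = z
(g(2, -4)*(-7))*G(1/(D(5 + 2) + 1), 3) = (6*(-7))*3 = -42*3 = -126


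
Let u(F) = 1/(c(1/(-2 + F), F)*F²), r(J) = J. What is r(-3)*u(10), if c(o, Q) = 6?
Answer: -1/200 ≈ -0.0050000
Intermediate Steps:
u(F) = 1/(6*F²)
r(-3)*u(10) = -1/(2*10²) = -1/(2*100) = -3*1/600 = -1/200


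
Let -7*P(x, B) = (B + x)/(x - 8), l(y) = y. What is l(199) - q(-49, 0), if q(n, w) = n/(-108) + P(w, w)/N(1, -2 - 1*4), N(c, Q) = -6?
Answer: 21443/108 ≈ 198.55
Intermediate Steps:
P(x, B) = -(B + x)/(7*(-8 + x)) (P(x, B) = -(B + x)/(7*(x - 8)) = -(B + x)/(7*(-8 + x)))
q(n, w) = -n/108 + w/(21*(-8 + w)) (q(n, w) = n/(-108) + ((-w - w)/(7*(-8 + w)))/(-6) = n*(-1/108) + ((-2*w)/(7*(-8 + w)))*(-⅙) = -n/108 - 2*w/(7*(-8 + w))*(-⅙) = -n/108 + w/(21*(-8 + w)))
l(199) - q(-49, 0) = 199 - ((1/21)*0 - 1/108*(-49)*(-8 + 0))/(-8 + 0) = 199 - (0 - 1/108*(-49)*(-8))/(-8) = 199 - (-1)*(0 - 98/27)/8 = 199 - (-1)*(-98)/(8*27) = 199 - 1*49/108 = 199 - 49/108 = 21443/108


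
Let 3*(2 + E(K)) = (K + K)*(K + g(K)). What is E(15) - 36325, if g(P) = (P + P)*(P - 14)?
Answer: -35877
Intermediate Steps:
g(P) = 2*P*(-14 + P) (g(P) = (2*P)*(-14 + P) = 2*P*(-14 + P))
E(K) = -2 + 2*K*(K + 2*K*(-14 + K))/3 (E(K) = -2 + ((K + K)*(K + 2*K*(-14 + K)))/3 = -2 + ((2*K)*(K + 2*K*(-14 + K)))/3 = -2 + (2*K*(K + 2*K*(-14 + K)))/3 = -2 + 2*K*(K + 2*K*(-14 + K))/3)
E(15) - 36325 = (-2 - 18*15**2 + (4/3)*15**3) - 36325 = (-2 - 18*225 + (4/3)*3375) - 36325 = (-2 - 4050 + 4500) - 36325 = 448 - 36325 = -35877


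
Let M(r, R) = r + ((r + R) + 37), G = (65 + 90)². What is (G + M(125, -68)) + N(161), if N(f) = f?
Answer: 24405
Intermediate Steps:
G = 24025 (G = 155² = 24025)
M(r, R) = 37 + R + 2*r (M(r, R) = r + ((R + r) + 37) = r + (37 + R + r) = 37 + R + 2*r)
(G + M(125, -68)) + N(161) = (24025 + (37 - 68 + 2*125)) + 161 = (24025 + (37 - 68 + 250)) + 161 = (24025 + 219) + 161 = 24244 + 161 = 24405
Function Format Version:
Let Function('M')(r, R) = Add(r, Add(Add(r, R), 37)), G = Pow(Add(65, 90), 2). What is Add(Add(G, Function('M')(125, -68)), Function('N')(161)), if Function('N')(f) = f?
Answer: 24405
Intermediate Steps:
G = 24025 (G = Pow(155, 2) = 24025)
Function('M')(r, R) = Add(37, R, Mul(2, r)) (Function('M')(r, R) = Add(r, Add(Add(R, r), 37)) = Add(r, Add(37, R, r)) = Add(37, R, Mul(2, r)))
Add(Add(G, Function('M')(125, -68)), Function('N')(161)) = Add(Add(24025, Add(37, -68, Mul(2, 125))), 161) = Add(Add(24025, Add(37, -68, 250)), 161) = Add(Add(24025, 219), 161) = Add(24244, 161) = 24405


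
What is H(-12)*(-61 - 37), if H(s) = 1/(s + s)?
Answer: 49/12 ≈ 4.0833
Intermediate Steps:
H(s) = 1/(2*s)
H(-12)*(-61 - 37) = ((½)/(-12))*(-61 - 37) = ((½)*(-1/12))*(-98) = -1/24*(-98) = 49/12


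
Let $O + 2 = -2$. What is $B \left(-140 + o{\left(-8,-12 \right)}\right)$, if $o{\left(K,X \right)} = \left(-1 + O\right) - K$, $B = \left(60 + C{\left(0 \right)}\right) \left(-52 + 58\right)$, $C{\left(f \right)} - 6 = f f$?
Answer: $-54252$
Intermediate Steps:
$O = -4$ ($O = -2 - 2 = -4$)
$C{\left(f \right)} = 6 + f^{2}$ ($C{\left(f \right)} = 6 + f f = 6 + f^{2}$)
$B = 396$ ($B = \left(60 + \left(6 + 0^{2}\right)\right) \left(-52 + 58\right) = \left(60 + \left(6 + 0\right)\right) 6 = \left(60 + 6\right) 6 = 66 \cdot 6 = 396$)
$o{\left(K,X \right)} = -5 - K$ ($o{\left(K,X \right)} = \left(-1 - 4\right) - K = -5 - K$)
$B \left(-140 + o{\left(-8,-12 \right)}\right) = 396 \left(-140 - -3\right) = 396 \left(-140 + \left(-5 + 8\right)\right) = 396 \left(-140 + 3\right) = 396 \left(-137\right) = -54252$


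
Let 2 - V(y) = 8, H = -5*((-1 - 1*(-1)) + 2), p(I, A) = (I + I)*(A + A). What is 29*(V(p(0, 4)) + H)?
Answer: -464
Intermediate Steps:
p(I, A) = 4*A*I (p(I, A) = (2*I)*(2*A) = 4*A*I)
H = -10 (H = -5*((-1 + 1) + 2) = -5*(0 + 2) = -5*2 = -10)
V(y) = -6 (V(y) = 2 - 1*8 = 2 - 8 = -6)
29*(V(p(0, 4)) + H) = 29*(-6 - 10) = 29*(-16) = -464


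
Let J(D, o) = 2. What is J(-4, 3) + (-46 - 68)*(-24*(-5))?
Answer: -13678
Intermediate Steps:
J(-4, 3) + (-46 - 68)*(-24*(-5)) = 2 + (-46 - 68)*(-24*(-5)) = 2 - 114*120 = 2 - 13680 = -13678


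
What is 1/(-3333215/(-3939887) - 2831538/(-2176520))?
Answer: 4287621426620/9205374434003 ≈ 0.46577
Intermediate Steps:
1/(-3333215/(-3939887) - 2831538/(-2176520)) = 1/(-3333215*(-1/3939887) - 2831538*(-1/2176520)) = 1/(3333215/3939887 + 1415769/1088260) = 1/(9205374434003/4287621426620) = 4287621426620/9205374434003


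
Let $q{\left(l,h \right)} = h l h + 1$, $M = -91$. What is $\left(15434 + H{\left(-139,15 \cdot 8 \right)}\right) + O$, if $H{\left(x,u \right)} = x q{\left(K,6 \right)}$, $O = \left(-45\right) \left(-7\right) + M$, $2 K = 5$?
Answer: $3009$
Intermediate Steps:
$K = \frac{5}{2}$ ($K = \frac{1}{2} \cdot 5 = \frac{5}{2} \approx 2.5$)
$q{\left(l,h \right)} = 1 + l h^{2}$ ($q{\left(l,h \right)} = l h^{2} + 1 = 1 + l h^{2}$)
$O = 224$ ($O = \left(-45\right) \left(-7\right) - 91 = 315 - 91 = 224$)
$H{\left(x,u \right)} = 91 x$ ($H{\left(x,u \right)} = x \left(1 + \frac{5 \cdot 6^{2}}{2}\right) = x \left(1 + \frac{5}{2} \cdot 36\right) = x \left(1 + 90\right) = x 91 = 91 x$)
$\left(15434 + H{\left(-139,15 \cdot 8 \right)}\right) + O = \left(15434 + 91 \left(-139\right)\right) + 224 = \left(15434 - 12649\right) + 224 = 2785 + 224 = 3009$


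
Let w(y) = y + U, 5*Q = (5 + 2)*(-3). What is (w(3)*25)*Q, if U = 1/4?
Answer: -1365/4 ≈ -341.25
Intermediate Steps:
Q = -21/5 (Q = ((5 + 2)*(-3))/5 = (7*(-3))/5 = (1/5)*(-21) = -21/5 ≈ -4.2000)
U = 1/4 ≈ 0.25000
w(y) = 1/4 + y (w(y) = y + 1/4 = 1/4 + y)
(w(3)*25)*Q = ((1/4 + 3)*25)*(-21/5) = ((13/4)*25)*(-21/5) = (325/4)*(-21/5) = -1365/4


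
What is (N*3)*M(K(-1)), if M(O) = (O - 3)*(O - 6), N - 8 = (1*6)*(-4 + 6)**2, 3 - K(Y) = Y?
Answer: -192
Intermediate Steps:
K(Y) = 3 - Y
N = 32 (N = 8 + (1*6)*(-4 + 6)**2 = 8 + 6*2**2 = 8 + 6*4 = 8 + 24 = 32)
M(O) = (-6 + O)*(-3 + O) (M(O) = (-3 + O)*(-6 + O) = (-6 + O)*(-3 + O))
(N*3)*M(K(-1)) = (32*3)*(18 + (3 - 1*(-1))**2 - 9*(3 - 1*(-1))) = 96*(18 + (3 + 1)**2 - 9*(3 + 1)) = 96*(18 + 4**2 - 9*4) = 96*(18 + 16 - 36) = 96*(-2) = -192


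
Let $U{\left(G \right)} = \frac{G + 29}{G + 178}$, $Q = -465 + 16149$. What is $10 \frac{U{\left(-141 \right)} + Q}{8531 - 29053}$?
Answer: $- \frac{93580}{12247} \approx -7.6411$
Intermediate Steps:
$Q = 15684$
$U{\left(G \right)} = \frac{29 + G}{178 + G}$
$10 \frac{U{\left(-141 \right)} + Q}{8531 - 29053} = 10 \frac{\frac{29 - 141}{178 - 141} + 15684}{8531 - 29053} = 10 \frac{\frac{1}{37} \left(-112\right) + 15684}{-20522} = 10 \left(\frac{1}{37} \left(-112\right) + 15684\right) \left(- \frac{1}{20522}\right) = 10 \left(- \frac{112}{37} + 15684\right) \left(- \frac{1}{20522}\right) = 10 \cdot \frac{580196}{37} \left(- \frac{1}{20522}\right) = 10 \left(- \frac{9358}{12247}\right) = - \frac{93580}{12247}$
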